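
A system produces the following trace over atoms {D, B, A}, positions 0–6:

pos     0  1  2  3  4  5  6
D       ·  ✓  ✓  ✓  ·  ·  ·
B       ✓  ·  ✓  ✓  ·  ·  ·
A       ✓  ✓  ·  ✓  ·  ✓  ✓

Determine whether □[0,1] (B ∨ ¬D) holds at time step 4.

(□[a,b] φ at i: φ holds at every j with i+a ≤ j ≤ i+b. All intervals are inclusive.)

Yes

Check (B ∨ ¬D) at every j in [4,5]:
  j=4: true
  j=5: true
All positions satisfy it → formula holds.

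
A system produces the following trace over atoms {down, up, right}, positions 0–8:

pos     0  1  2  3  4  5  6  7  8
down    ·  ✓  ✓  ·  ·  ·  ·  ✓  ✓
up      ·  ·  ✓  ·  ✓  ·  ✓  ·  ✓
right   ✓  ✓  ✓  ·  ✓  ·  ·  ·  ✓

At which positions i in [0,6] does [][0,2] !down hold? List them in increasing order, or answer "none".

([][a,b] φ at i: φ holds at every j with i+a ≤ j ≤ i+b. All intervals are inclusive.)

Evaluate at each i in [0,6]:
  i=0: ✗ (fails at j=1)
  i=1: ✗ (fails at j=1)
  i=2: ✗ (fails at j=2)
  i=3: ✓ (all of [3,5])
  i=4: ✓ (all of [4,6])
  i=5: ✗ (fails at j=7)
  i=6: ✗ (fails at j=7)

3, 4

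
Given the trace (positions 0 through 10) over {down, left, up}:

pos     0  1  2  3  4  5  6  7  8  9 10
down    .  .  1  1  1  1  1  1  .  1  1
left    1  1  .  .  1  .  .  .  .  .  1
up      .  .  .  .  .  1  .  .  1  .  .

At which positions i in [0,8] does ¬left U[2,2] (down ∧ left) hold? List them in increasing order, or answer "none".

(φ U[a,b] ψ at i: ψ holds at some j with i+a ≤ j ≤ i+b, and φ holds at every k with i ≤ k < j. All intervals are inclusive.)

Evaluate at each i in [0,8]:
  i=0: ✗ (no rhs in [2,2])
  i=1: ✗ (no rhs in [3,3])
  i=2: ✓ (rhs at j=4; lhs holds on [2,3])
  i=3: ✗ (no rhs in [5,5])
  i=4: ✗ (no rhs in [6,6])
  i=5: ✗ (no rhs in [7,7])
  i=6: ✗ (no rhs in [8,8])
  i=7: ✗ (no rhs in [9,9])
  i=8: ✓ (rhs at j=10; lhs holds on [8,9])

2, 8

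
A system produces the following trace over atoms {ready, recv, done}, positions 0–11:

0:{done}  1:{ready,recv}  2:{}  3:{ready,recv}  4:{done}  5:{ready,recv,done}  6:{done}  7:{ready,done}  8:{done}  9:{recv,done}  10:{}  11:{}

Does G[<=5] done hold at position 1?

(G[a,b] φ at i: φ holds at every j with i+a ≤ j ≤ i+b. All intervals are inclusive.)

Check done at every j in [1,6]:
  j=1: false
  j=2: false
  j=3: false
  j=4: true
  j=5: true
  j=6: true
Fails at j=1 → formula fails.

False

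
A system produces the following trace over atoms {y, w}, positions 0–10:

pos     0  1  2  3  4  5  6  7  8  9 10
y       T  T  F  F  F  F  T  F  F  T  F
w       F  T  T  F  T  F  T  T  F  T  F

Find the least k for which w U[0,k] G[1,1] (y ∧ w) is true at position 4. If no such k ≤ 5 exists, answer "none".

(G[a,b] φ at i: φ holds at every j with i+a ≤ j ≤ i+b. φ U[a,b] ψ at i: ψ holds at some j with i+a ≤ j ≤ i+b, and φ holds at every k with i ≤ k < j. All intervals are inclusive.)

Need earliest j ≥ 4 with G[1,1] (y ∧ w), and w at every k in [4,j-1].
  j=4: rhs fails.
  j=5: rhs holds; lhs holds on [4,4]. k = 1.

1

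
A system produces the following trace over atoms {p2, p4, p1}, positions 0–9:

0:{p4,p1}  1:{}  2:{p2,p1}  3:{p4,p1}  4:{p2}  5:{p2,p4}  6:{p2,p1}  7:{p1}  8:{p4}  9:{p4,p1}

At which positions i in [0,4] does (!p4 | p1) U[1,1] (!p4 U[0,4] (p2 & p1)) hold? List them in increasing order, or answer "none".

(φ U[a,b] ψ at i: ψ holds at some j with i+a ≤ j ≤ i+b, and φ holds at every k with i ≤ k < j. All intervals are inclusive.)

Evaluate at each i in [0,4]:
  i=0: ✓ (rhs at j=1; lhs holds on [0,0])
  i=1: ✓ (rhs at j=2; lhs holds on [1,1])
  i=2: ✗ (no rhs in [3,3])
  i=3: ✗ (no rhs in [4,4])
  i=4: ✗ (no rhs in [5,5])

0, 1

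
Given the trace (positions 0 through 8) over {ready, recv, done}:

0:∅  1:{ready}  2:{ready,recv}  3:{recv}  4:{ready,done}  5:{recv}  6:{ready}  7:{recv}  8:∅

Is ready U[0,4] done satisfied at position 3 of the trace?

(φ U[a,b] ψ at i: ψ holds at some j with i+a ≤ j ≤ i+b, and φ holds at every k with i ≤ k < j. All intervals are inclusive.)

Need some j in [3,7] with done, and ready at every k in [3,j-1].
  j=3: done false.
  j=4: done holds, but ready fails at k=3 → not this j.
  j=5: done false.
  j=6: done false.
  j=7: done false.
No j in the window works → until fails.

No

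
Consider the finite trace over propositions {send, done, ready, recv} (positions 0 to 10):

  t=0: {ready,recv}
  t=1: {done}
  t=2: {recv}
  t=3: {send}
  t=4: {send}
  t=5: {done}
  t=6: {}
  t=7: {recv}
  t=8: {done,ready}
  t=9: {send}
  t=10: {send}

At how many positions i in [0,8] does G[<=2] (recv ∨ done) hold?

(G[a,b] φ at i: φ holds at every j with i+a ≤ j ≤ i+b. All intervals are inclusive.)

Evaluate at each i in [0,8]:
  i=0: ✓ (all of [0,2])
  i=1: ✗ (fails at j=3)
  i=2: ✗ (fails at j=3)
  i=3: ✗ (fails at j=3)
  i=4: ✗ (fails at j=4)
  i=5: ✗ (fails at j=6)
  i=6: ✗ (fails at j=6)
  i=7: ✗ (fails at j=9)
  i=8: ✗ (fails at j=9)
Positions where it holds: {0} → 1.

1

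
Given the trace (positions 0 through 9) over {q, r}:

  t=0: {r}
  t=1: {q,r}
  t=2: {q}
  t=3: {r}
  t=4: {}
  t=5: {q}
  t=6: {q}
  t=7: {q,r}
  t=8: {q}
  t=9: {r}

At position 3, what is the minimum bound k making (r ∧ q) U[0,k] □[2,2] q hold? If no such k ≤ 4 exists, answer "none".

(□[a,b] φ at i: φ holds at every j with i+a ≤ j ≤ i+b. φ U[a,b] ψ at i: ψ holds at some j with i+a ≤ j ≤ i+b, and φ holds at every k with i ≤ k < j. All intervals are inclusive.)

0

Need earliest j ≥ 3 with □[2,2] q, and (r ∧ q) at every k in [3,j-1].
  j=3: rhs holds (empty prefix). k = 0.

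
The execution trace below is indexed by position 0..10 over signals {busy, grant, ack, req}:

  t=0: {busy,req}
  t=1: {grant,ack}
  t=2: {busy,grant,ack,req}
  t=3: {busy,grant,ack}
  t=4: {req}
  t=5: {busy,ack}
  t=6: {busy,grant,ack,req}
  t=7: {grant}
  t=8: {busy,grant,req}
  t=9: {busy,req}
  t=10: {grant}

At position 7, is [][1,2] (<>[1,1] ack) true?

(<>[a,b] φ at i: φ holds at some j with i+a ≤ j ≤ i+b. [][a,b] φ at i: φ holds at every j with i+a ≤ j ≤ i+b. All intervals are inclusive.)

False

Check <>[1,1] ack at every j in [8,9]:
  j=8: fails (none in [9,9])
  j=9: fails (none in [10,10])
Fails at j=8 → formula fails.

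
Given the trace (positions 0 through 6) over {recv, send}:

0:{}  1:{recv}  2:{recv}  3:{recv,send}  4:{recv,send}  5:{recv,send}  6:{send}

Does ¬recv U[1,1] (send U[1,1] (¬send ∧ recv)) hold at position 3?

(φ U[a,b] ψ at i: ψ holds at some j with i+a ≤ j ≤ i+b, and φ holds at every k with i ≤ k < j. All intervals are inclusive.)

Need some j in [4,4] with (send U[1,1] (¬send ∧ recv)), and ¬recv at every k in [3,j-1].
  j=4: (send U[1,1] (¬send ∧ recv)) — fails.
No j in the window works → until fails.

False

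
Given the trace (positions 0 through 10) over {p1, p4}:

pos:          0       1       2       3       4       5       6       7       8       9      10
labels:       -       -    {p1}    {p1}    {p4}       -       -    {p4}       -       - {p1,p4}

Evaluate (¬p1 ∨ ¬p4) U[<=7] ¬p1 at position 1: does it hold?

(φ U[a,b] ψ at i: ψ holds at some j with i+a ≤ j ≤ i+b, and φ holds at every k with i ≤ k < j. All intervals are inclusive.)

Yes

Need some j in [1,8] with ¬p1, and (¬p1 ∨ ¬p4) at every k in [1,j-1].
  j=1: ¬p1 holds; no prefix to check → satisfied.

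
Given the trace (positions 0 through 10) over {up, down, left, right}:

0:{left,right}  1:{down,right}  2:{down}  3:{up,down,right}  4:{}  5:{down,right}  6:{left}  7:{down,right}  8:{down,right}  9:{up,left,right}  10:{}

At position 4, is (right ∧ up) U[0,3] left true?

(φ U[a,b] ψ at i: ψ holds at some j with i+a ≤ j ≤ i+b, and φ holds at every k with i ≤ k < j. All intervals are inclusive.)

Need some j in [4,7] with left, and (right ∧ up) at every k in [4,j-1].
  j=4: left false.
  j=5: left false.
  j=6: left holds, but (right ∧ up) fails at k=4 → not this j.
  j=7: left false.
No j in the window works → until fails.

No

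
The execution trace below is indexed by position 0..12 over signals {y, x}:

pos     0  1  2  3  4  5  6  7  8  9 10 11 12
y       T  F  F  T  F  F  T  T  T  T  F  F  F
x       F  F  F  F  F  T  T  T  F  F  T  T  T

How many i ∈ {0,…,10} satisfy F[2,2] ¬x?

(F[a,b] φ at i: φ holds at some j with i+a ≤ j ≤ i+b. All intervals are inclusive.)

5

Evaluate at each i in [0,10]:
  i=0: ✓ (witness j=2)
  i=1: ✓ (witness j=3)
  i=2: ✓ (witness j=4)
  i=3: ✗ (none in [5,5])
  i=4: ✗ (none in [6,6])
  i=5: ✗ (none in [7,7])
  i=6: ✓ (witness j=8)
  i=7: ✓ (witness j=9)
  i=8: ✗ (none in [10,10])
  i=9: ✗ (none in [11,11])
  i=10: ✗ (none in [12,12])
Positions where it holds: {0, 1, 2, 6, 7} → 5.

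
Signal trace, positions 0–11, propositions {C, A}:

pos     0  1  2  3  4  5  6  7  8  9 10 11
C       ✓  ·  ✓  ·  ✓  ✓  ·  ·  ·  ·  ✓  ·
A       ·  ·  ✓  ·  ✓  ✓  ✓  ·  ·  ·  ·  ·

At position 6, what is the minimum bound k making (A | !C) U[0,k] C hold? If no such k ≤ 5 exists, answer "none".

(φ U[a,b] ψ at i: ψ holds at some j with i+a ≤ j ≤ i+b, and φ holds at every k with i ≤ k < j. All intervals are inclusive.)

4

Need earliest j ≥ 6 with C, and (A | !C) at every k in [6,j-1].
  j=6: rhs fails.
  j=7: rhs fails.
  j=8: rhs fails.
  j=9: rhs fails.
  j=10: rhs holds; lhs holds on [6,9]. k = 4.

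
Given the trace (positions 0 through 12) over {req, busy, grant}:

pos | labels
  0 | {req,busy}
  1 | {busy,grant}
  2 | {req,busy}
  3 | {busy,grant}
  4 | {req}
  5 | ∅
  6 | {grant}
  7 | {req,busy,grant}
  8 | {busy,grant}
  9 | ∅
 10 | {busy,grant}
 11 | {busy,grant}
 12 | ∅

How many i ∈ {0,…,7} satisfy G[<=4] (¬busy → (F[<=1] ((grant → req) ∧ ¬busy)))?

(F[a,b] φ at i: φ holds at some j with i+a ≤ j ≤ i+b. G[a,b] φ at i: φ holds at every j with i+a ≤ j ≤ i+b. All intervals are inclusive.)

Evaluate at each i in [0,7]:
  i=0: ✓ (all of [0,4])
  i=1: ✓ (all of [1,5])
  i=2: ✗ (fails at j=6)
  i=3: ✗ (fails at j=6)
  i=4: ✗ (fails at j=6)
  i=5: ✗ (fails at j=6)
  i=6: ✗ (fails at j=6)
  i=7: ✓ (all of [7,11])
Positions where it holds: {0, 1, 7} → 3.

3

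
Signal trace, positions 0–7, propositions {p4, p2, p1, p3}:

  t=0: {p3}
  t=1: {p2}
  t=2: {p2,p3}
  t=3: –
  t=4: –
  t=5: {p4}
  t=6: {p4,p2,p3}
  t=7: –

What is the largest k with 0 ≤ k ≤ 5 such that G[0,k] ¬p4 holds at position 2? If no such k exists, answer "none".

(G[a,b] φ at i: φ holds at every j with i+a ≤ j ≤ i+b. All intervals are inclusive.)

¬p4 must hold from j=2 onward; find where it first fails.
  j=2: holds
  j=3: holds
  j=4: holds
  j=5: fails
Holds on [2,4], so largest k = 2.

2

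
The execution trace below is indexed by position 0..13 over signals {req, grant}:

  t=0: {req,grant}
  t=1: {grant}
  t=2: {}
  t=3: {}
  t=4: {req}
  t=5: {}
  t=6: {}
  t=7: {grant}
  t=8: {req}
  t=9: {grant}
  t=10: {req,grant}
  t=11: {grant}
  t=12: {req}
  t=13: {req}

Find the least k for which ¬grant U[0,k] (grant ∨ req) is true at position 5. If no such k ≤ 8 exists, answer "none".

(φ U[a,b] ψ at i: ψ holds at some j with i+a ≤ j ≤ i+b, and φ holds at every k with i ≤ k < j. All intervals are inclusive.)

Need earliest j ≥ 5 with (grant ∨ req), and ¬grant at every k in [5,j-1].
  j=5: rhs fails.
  j=6: rhs fails.
  j=7: rhs holds; lhs holds on [5,6]. k = 2.

2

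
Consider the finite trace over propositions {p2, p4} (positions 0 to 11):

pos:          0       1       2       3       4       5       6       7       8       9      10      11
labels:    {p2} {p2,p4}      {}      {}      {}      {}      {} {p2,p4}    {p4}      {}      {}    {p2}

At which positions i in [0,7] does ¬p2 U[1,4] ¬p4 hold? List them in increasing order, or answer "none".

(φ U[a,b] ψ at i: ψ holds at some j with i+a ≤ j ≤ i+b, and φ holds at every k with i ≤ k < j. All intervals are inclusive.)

Evaluate at each i in [0,7]:
  i=0: ✗ (lhs fails at k=0 before rhs at j=2)
  i=1: ✗ (lhs fails at k=1 before rhs at j=2)
  i=2: ✓ (rhs at j=3; lhs holds on [2,2])
  i=3: ✓ (rhs at j=4; lhs holds on [3,3])
  i=4: ✓ (rhs at j=5; lhs holds on [4,4])
  i=5: ✓ (rhs at j=6; lhs holds on [5,5])
  i=6: ✗ (lhs fails at k=7 before rhs at j=9)
  i=7: ✗ (lhs fails at k=7 before rhs at j=9)

2, 3, 4, 5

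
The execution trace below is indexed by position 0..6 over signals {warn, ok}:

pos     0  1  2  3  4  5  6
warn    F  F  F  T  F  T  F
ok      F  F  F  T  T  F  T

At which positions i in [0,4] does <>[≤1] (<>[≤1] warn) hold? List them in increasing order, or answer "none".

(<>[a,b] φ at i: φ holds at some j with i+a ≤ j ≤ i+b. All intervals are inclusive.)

1, 2, 3, 4

Evaluate at each i in [0,4]:
  i=0: ✗ (none in [0,1])
  i=1: ✓ (witness j=2)
  i=2: ✓ (witness j=2)
  i=3: ✓ (witness j=3)
  i=4: ✓ (witness j=4)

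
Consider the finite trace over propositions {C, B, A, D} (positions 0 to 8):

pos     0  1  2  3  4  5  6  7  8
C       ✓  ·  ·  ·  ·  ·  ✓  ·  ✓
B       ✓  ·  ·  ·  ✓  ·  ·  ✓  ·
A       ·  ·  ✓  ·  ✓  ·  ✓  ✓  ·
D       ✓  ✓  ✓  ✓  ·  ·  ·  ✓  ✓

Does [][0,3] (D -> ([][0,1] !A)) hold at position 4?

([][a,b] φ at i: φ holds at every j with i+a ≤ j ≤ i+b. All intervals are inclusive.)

Check (D -> ([][0,1] !A)) at every j in [4,7]:
  j=4: antecedent false → ✓
  j=5: antecedent false → ✓
  j=6: antecedent false → ✓
  j=7: antecedent true; consequent fails at 7 → ✗
Fails at j=7 → formula fails.

Does not hold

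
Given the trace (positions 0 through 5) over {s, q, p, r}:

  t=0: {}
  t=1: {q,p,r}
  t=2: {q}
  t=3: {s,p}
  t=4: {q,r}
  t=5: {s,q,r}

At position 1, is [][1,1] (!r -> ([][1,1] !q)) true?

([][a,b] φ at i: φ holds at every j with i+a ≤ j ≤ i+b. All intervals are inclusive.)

True

Check (!r -> ([][1,1] !q)) at every j in [2,2]:
  j=2: antecedent true; consequent holds on [3,3] → ✓
All positions satisfy it → formula holds.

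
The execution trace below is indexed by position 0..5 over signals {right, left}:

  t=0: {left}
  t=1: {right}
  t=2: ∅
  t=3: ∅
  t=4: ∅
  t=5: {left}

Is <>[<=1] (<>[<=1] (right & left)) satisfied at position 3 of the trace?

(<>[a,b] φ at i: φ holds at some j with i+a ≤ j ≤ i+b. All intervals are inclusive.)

False

Check <>[<=1] (right & left) at each j in [3,4]:
  j=3: fails (none in [3,4])
  j=4: fails (none in [4,5])
No position in the window satisfies it → formula fails.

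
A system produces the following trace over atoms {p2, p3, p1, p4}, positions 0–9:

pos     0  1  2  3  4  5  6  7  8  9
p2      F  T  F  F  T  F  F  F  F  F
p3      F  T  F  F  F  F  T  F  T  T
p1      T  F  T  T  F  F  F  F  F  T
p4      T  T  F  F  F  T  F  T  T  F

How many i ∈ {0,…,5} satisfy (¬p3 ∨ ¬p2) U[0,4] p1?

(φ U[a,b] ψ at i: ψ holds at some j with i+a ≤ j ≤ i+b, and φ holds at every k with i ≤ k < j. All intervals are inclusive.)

Evaluate at each i in [0,5]:
  i=0: ✓ (rhs at j=0)
  i=1: ✗ (lhs fails at k=1 before rhs at j=2)
  i=2: ✓ (rhs at j=2)
  i=3: ✓ (rhs at j=3)
  i=4: ✗ (no rhs in [4,8])
  i=5: ✓ (rhs at j=9; lhs holds on [5,8])
Positions where it holds: {0, 2, 3, 5} → 4.

4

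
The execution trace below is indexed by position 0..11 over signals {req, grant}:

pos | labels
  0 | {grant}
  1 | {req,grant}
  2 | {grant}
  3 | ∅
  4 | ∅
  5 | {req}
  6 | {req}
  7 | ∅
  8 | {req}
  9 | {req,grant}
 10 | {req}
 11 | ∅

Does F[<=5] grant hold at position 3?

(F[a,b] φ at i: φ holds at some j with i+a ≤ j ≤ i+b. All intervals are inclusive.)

Does not hold

Check grant at each j in [3,8]:
  j=3: false
  j=4: false
  j=5: false
  j=6: false
  j=7: false
  j=8: false
No position in the window satisfies it → formula fails.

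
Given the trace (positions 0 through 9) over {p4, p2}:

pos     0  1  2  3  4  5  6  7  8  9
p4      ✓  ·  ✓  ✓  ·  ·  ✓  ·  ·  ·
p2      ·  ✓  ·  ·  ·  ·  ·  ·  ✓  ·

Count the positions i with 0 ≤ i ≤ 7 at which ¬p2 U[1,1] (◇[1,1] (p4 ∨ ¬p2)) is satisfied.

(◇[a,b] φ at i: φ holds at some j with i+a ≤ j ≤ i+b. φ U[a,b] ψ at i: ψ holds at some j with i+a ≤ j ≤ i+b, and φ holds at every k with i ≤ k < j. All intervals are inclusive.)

6

Evaluate at each i in [0,7]:
  i=0: ✓ (rhs at j=1; lhs holds on [0,0])
  i=1: ✗ (lhs fails at k=1 before rhs at j=2)
  i=2: ✓ (rhs at j=3; lhs holds on [2,2])
  i=3: ✓ (rhs at j=4; lhs holds on [3,3])
  i=4: ✓ (rhs at j=5; lhs holds on [4,4])
  i=5: ✓ (rhs at j=6; lhs holds on [5,5])
  i=6: ✗ (no rhs in [7,7])
  i=7: ✓ (rhs at j=8; lhs holds on [7,7])
Positions where it holds: {0, 2, 3, 4, 5, 7} → 6.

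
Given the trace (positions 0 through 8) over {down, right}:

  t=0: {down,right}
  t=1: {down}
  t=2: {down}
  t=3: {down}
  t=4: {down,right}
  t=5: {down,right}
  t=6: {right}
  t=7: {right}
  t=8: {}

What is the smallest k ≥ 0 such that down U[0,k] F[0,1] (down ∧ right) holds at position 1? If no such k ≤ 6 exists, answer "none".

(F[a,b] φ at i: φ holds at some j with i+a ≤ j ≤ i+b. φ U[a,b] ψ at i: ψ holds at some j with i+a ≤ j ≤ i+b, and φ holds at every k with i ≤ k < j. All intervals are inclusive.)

Need earliest j ≥ 1 with F[0,1] (down ∧ right), and down at every k in [1,j-1].
  j=1: rhs fails.
  j=2: rhs fails.
  j=3: rhs holds; lhs holds on [1,2]. k = 2.

2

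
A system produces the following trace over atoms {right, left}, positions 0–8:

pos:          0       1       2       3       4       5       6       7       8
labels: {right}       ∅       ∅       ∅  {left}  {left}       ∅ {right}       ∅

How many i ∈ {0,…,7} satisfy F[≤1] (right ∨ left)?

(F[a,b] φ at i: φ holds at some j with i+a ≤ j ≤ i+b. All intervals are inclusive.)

6

Evaluate at each i in [0,7]:
  i=0: ✓ (witness j=0)
  i=1: ✗ (none in [1,2])
  i=2: ✗ (none in [2,3])
  i=3: ✓ (witness j=4)
  i=4: ✓ (witness j=4)
  i=5: ✓ (witness j=5)
  i=6: ✓ (witness j=7)
  i=7: ✓ (witness j=7)
Positions where it holds: {0, 3, 4, 5, 6, 7} → 6.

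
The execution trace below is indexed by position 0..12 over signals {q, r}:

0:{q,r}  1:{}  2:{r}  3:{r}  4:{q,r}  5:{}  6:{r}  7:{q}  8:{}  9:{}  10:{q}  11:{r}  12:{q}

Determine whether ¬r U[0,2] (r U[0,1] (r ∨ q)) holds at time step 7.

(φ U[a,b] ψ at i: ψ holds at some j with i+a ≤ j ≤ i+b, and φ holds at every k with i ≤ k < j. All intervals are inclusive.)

Need some j in [7,9] with (r U[0,1] (r ∨ q)), and ¬r at every k in [7,j-1].
  j=7: (r U[0,1] (r ∨ q)) holds; no prefix to check → satisfied.

True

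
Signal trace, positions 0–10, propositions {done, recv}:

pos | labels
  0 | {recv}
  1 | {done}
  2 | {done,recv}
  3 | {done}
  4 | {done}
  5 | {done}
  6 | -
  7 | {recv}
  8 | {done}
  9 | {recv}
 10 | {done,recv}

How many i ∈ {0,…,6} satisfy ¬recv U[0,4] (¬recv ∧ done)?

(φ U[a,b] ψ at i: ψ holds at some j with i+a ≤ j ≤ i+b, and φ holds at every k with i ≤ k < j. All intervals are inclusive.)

4

Evaluate at each i in [0,6]:
  i=0: ✗ (lhs fails at k=0 before rhs at j=1)
  i=1: ✓ (rhs at j=1)
  i=2: ✗ (lhs fails at k=2 before rhs at j=3)
  i=3: ✓ (rhs at j=3)
  i=4: ✓ (rhs at j=4)
  i=5: ✓ (rhs at j=5)
  i=6: ✗ (lhs fails at k=7 before rhs at j=8)
Positions where it holds: {1, 3, 4, 5} → 4.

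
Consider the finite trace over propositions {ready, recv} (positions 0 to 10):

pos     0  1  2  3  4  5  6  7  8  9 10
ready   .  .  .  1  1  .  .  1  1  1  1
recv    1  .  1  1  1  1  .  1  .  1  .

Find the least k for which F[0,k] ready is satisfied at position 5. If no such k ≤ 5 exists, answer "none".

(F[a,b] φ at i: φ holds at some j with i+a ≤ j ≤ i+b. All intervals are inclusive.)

2

Scan j = 5,6,… for ready:
  j=5: fails
  j=6: fails
  j=7: holds
First hit at j=7, so smallest k = 7-5 = 2.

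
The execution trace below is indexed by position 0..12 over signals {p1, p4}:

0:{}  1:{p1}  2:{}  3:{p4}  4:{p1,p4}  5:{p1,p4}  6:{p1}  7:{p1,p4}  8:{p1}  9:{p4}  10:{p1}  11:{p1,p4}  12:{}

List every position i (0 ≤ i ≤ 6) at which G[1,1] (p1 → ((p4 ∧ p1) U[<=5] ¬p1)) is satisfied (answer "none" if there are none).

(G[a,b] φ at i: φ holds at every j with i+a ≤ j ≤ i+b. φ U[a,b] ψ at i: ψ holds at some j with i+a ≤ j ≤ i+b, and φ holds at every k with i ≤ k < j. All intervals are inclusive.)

1, 2

Evaluate at each i in [0,6]:
  i=0: ✗ (fails at j=1)
  i=1: ✓ (all of [2,2])
  i=2: ✓ (all of [3,3])
  i=3: ✗ (fails at j=4)
  i=4: ✗ (fails at j=5)
  i=5: ✗ (fails at j=6)
  i=6: ✗ (fails at j=7)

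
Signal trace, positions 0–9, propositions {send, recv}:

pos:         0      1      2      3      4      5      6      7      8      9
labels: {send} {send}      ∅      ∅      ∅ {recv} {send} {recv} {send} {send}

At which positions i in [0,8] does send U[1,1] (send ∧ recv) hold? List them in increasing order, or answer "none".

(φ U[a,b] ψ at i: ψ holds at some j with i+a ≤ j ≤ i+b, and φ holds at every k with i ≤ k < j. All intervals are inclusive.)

Evaluate at each i in [0,8]:
  i=0: ✗ (no rhs in [1,1])
  i=1: ✗ (no rhs in [2,2])
  i=2: ✗ (no rhs in [3,3])
  i=3: ✗ (no rhs in [4,4])
  i=4: ✗ (no rhs in [5,5])
  i=5: ✗ (no rhs in [6,6])
  i=6: ✗ (no rhs in [7,7])
  i=7: ✗ (no rhs in [8,8])
  i=8: ✗ (no rhs in [9,9])

none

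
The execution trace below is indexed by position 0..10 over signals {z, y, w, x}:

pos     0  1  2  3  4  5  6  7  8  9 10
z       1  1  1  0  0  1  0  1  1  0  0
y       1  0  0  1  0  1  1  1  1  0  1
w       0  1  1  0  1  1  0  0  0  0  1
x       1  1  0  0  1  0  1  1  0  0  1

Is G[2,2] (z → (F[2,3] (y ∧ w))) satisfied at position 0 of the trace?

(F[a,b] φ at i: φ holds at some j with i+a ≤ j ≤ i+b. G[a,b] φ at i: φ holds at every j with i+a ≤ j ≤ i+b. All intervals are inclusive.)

Check (z → (F[2,3] (y ∧ w))) at every j in [2,2]:
  j=2: antecedent true; consequent holds (witness at 5) → ✓
All positions satisfy it → formula holds.

Holds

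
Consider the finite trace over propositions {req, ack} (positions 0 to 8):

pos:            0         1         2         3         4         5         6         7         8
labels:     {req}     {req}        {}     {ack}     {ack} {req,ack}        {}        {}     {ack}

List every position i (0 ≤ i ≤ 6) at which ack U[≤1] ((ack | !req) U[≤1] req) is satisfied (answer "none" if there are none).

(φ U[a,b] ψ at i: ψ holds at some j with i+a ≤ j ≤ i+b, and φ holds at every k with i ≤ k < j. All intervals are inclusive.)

0, 1, 3, 4, 5

Evaluate at each i in [0,6]:
  i=0: ✓ (rhs at j=0)
  i=1: ✓ (rhs at j=1)
  i=2: ✗ (no rhs in [2,3])
  i=3: ✓ (rhs at j=4; lhs holds on [3,3])
  i=4: ✓ (rhs at j=4)
  i=5: ✓ (rhs at j=5)
  i=6: ✗ (no rhs in [6,7])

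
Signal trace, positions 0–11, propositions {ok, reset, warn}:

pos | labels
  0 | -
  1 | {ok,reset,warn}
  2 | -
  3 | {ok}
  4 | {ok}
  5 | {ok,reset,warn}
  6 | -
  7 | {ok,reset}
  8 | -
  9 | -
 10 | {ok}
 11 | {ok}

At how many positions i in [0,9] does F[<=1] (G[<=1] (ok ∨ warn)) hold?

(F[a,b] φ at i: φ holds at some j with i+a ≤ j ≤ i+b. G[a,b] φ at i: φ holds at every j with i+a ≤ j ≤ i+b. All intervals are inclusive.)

4

Evaluate at each i in [0,9]:
  i=0: ✗ (none in [0,1])
  i=1: ✗ (none in [1,2])
  i=2: ✓ (witness j=3)
  i=3: ✓ (witness j=3)
  i=4: ✓ (witness j=4)
  i=5: ✗ (none in [5,6])
  i=6: ✗ (none in [6,7])
  i=7: ✗ (none in [7,8])
  i=8: ✗ (none in [8,9])
  i=9: ✓ (witness j=10)
Positions where it holds: {2, 3, 4, 9} → 4.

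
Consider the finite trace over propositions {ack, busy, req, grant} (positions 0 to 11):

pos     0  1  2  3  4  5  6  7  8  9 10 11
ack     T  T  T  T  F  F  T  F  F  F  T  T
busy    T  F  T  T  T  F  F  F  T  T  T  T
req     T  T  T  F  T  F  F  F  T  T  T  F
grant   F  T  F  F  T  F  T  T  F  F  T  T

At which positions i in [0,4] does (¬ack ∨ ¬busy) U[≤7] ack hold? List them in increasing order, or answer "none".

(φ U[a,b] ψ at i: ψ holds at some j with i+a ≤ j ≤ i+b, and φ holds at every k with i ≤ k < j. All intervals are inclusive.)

Evaluate at each i in [0,4]:
  i=0: ✓ (rhs at j=0)
  i=1: ✓ (rhs at j=1)
  i=2: ✓ (rhs at j=2)
  i=3: ✓ (rhs at j=3)
  i=4: ✓ (rhs at j=6; lhs holds on [4,5])

0, 1, 2, 3, 4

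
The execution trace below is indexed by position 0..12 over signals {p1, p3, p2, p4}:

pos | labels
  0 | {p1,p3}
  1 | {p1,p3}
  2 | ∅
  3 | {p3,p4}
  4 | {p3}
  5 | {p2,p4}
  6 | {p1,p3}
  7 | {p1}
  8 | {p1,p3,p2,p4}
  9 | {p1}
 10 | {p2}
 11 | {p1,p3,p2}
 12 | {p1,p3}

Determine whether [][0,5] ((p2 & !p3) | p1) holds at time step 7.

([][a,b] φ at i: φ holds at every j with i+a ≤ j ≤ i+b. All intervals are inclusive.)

Check ((p2 & !p3) | p1) at every j in [7,12]:
  j=7: true
  j=8: true
  j=9: true
  j=10: true
  j=11: true
  j=12: true
All positions satisfy it → formula holds.

Holds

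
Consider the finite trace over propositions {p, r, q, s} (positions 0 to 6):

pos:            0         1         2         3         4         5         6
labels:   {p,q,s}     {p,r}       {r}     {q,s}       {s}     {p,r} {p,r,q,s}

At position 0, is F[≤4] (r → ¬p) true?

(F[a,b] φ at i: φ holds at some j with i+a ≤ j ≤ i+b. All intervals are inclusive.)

Yes

Check (r → ¬p) at each j in [0,4]:
  j=0: true
  j=1: false
  j=2: true
  j=3: true
  j=4: true
Found at j=0 → formula holds.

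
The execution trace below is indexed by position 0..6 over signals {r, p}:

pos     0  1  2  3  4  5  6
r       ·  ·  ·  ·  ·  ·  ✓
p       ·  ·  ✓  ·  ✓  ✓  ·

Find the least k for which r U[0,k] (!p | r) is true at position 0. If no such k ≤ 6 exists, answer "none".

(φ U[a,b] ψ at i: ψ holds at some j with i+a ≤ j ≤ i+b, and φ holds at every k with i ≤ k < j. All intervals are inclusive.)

Need earliest j ≥ 0 with (!p | r), and r at every k in [0,j-1].
  j=0: rhs holds (empty prefix). k = 0.

0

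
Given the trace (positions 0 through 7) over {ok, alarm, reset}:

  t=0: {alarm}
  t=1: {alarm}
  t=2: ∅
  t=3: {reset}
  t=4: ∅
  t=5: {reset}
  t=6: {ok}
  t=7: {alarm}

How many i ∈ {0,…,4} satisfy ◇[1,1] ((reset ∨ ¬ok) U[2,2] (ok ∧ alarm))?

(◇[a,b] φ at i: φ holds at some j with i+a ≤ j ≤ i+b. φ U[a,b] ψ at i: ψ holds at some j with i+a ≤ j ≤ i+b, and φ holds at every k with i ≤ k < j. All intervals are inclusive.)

0

Evaluate at each i in [0,4]:
  i=0: ✗ (none in [1,1])
  i=1: ✗ (none in [2,2])
  i=2: ✗ (none in [3,3])
  i=3: ✗ (none in [4,4])
  i=4: ✗ (none in [5,5])
Positions where it holds: {} → 0.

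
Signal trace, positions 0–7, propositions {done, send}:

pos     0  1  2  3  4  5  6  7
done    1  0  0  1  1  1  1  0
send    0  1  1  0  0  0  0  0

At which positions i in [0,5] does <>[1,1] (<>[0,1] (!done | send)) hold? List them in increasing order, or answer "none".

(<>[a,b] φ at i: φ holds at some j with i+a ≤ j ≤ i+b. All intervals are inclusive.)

Evaluate at each i in [0,5]:
  i=0: ✓ (witness j=1)
  i=1: ✓ (witness j=2)
  i=2: ✗ (none in [3,3])
  i=3: ✗ (none in [4,4])
  i=4: ✗ (none in [5,5])
  i=5: ✓ (witness j=6)

0, 1, 5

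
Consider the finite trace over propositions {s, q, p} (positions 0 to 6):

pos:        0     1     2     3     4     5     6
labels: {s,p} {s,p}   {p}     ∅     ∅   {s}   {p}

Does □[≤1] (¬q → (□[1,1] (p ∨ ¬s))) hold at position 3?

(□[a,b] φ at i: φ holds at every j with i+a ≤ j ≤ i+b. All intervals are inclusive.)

Check (¬q → (□[1,1] (p ∨ ¬s))) at every j in [3,4]:
  j=3: antecedent true; consequent holds on [4,4] → ✓
  j=4: antecedent true; consequent fails at 5 → ✗
Fails at j=4 → formula fails.

False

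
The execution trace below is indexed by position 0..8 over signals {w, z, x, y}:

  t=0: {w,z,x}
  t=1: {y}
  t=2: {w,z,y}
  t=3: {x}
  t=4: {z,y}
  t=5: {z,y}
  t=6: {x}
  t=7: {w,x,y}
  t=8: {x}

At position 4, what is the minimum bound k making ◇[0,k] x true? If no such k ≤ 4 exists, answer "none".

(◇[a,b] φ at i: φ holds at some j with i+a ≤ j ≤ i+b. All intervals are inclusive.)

2

Scan j = 4,5,… for x:
  j=4: fails
  j=5: fails
  j=6: holds
First hit at j=6, so smallest k = 6-4 = 2.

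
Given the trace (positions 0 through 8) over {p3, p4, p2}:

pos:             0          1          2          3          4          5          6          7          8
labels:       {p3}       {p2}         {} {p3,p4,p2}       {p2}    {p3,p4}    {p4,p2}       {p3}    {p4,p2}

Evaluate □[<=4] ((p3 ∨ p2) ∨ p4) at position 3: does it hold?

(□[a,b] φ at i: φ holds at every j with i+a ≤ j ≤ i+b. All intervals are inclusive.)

True

Check ((p3 ∨ p2) ∨ p4) at every j in [3,7]:
  j=3: true
  j=4: true
  j=5: true
  j=6: true
  j=7: true
All positions satisfy it → formula holds.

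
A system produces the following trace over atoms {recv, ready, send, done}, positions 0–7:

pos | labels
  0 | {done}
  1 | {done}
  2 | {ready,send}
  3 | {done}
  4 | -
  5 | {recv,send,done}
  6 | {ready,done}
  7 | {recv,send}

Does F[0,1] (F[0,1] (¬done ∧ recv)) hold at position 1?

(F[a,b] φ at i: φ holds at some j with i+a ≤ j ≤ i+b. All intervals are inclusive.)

Check F[0,1] (¬done ∧ recv) at each j in [1,2]:
  j=1: fails (none in [1,2])
  j=2: fails (none in [2,3])
No position in the window satisfies it → formula fails.

No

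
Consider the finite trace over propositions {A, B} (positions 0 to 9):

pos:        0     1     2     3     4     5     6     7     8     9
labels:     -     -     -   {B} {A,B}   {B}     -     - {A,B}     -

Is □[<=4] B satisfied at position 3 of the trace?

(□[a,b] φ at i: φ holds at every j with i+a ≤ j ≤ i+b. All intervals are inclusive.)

Check B at every j in [3,7]:
  j=3: true
  j=4: true
  j=5: true
  j=6: false
  j=7: false
Fails at j=6 → formula fails.

Does not hold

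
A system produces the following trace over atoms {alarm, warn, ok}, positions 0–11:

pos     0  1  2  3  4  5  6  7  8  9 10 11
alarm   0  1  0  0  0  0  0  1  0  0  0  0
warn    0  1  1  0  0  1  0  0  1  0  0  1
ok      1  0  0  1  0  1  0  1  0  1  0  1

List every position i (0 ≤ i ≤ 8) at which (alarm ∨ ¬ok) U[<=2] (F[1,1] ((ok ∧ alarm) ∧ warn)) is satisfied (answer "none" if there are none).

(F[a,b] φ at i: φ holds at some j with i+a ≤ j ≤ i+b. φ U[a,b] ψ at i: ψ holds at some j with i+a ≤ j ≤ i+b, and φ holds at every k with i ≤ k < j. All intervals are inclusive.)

Evaluate at each i in [0,8]:
  i=0: ✗ (no rhs in [0,2])
  i=1: ✗ (no rhs in [1,3])
  i=2: ✗ (no rhs in [2,4])
  i=3: ✗ (no rhs in [3,5])
  i=4: ✗ (no rhs in [4,6])
  i=5: ✗ (no rhs in [5,7])
  i=6: ✗ (no rhs in [6,8])
  i=7: ✗ (no rhs in [7,9])
  i=8: ✗ (no rhs in [8,10])

none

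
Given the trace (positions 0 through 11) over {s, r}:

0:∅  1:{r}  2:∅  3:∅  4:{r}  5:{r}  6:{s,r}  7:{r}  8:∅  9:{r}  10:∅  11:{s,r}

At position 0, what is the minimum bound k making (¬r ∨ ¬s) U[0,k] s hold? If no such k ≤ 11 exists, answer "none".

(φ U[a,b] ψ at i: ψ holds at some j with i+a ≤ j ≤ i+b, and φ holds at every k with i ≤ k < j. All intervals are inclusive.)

6

Need earliest j ≥ 0 with s, and (¬r ∨ ¬s) at every k in [0,j-1].
  j=0: rhs fails.
  j=1: rhs fails.
  j=2: rhs fails.
  j=3: rhs fails.
  j=4: rhs fails.
  j=5: rhs fails.
  j=6: rhs holds; lhs holds on [0,5]. k = 6.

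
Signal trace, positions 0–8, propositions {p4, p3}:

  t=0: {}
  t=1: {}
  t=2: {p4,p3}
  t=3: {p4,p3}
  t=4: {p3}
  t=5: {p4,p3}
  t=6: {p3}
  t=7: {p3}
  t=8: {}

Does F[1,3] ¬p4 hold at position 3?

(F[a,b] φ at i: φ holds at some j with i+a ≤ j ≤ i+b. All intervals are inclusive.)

Holds

Check ¬p4 at each j in [4,6]:
  j=4: true
  j=5: false
  j=6: true
Found at j=4 → formula holds.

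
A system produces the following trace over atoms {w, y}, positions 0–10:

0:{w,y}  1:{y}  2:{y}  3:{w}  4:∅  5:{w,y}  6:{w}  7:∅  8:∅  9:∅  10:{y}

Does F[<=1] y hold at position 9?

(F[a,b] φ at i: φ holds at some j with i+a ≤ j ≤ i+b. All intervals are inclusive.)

Yes

Check y at each j in [9,10]:
  j=9: false
  j=10: true
Found at j=10 → formula holds.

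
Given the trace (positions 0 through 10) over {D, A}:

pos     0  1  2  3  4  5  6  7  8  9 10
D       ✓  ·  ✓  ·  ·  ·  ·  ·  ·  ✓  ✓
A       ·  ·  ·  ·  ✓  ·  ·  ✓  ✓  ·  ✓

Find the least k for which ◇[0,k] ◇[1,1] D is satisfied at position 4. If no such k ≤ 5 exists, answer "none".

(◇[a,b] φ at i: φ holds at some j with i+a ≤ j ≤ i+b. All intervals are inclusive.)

4

Scan j = 4,5,… for ◇[1,1] D:
  j=4: fails
  j=5: fails
  j=6: fails
  j=7: fails
  j=8: holds
First hit at j=8, so smallest k = 8-4 = 4.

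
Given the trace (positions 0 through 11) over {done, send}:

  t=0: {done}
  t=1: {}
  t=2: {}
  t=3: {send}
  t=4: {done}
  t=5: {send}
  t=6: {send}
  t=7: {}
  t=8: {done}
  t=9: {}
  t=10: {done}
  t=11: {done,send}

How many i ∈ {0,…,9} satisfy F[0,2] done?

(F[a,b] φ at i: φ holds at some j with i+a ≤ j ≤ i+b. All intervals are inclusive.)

Evaluate at each i in [0,9]:
  i=0: ✓ (witness j=0)
  i=1: ✗ (none in [1,3])
  i=2: ✓ (witness j=4)
  i=3: ✓ (witness j=4)
  i=4: ✓ (witness j=4)
  i=5: ✗ (none in [5,7])
  i=6: ✓ (witness j=8)
  i=7: ✓ (witness j=8)
  i=8: ✓ (witness j=8)
  i=9: ✓ (witness j=10)
Positions where it holds: {0, 2, 3, 4, 6, 7, 8, 9} → 8.

8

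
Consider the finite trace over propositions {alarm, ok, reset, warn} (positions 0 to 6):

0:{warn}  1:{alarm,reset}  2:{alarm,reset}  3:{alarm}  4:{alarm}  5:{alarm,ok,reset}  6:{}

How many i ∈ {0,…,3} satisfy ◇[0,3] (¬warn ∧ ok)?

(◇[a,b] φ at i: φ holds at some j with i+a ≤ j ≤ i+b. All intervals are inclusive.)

Evaluate at each i in [0,3]:
  i=0: ✗ (none in [0,3])
  i=1: ✗ (none in [1,4])
  i=2: ✓ (witness j=5)
  i=3: ✓ (witness j=5)
Positions where it holds: {2, 3} → 2.

2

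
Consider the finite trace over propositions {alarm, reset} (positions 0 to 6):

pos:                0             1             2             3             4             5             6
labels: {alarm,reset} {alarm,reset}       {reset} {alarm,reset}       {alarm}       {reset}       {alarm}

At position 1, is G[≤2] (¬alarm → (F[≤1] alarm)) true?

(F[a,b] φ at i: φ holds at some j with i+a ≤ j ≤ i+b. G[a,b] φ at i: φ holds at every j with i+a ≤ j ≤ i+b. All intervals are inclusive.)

True

Check (¬alarm → (F[≤1] alarm)) at every j in [1,3]:
  j=1: antecedent false → ✓
  j=2: antecedent true; consequent holds (witness at 3) → ✓
  j=3: antecedent false → ✓
All positions satisfy it → formula holds.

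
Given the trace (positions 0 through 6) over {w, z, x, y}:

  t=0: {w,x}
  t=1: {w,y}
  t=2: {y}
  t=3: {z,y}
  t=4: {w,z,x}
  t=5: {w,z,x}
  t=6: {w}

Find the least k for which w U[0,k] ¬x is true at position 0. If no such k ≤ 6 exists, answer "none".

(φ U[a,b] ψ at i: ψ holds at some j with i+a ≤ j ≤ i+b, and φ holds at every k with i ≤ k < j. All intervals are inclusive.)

1

Need earliest j ≥ 0 with ¬x, and w at every k in [0,j-1].
  j=0: rhs fails.
  j=1: rhs holds; lhs holds on [0,0]. k = 1.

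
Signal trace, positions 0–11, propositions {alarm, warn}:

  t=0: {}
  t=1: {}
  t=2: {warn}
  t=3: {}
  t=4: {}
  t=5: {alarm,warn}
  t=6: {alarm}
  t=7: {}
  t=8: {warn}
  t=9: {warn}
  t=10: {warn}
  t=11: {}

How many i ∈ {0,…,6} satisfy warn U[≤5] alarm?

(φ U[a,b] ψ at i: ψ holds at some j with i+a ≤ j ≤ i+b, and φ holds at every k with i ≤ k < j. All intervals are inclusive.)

2

Evaluate at each i in [0,6]:
  i=0: ✗ (lhs fails at k=0 before rhs at j=5)
  i=1: ✗ (lhs fails at k=1 before rhs at j=5)
  i=2: ✗ (lhs fails at k=3 before rhs at j=5)
  i=3: ✗ (lhs fails at k=3 before rhs at j=5)
  i=4: ✗ (lhs fails at k=4 before rhs at j=5)
  i=5: ✓ (rhs at j=5)
  i=6: ✓ (rhs at j=6)
Positions where it holds: {5, 6} → 2.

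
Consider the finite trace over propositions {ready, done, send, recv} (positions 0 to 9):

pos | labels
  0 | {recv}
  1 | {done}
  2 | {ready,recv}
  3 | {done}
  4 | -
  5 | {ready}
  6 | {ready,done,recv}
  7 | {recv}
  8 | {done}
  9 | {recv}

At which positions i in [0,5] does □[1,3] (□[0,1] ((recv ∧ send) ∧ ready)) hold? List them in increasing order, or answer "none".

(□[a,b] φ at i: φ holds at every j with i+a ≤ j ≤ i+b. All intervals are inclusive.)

none

Evaluate at each i in [0,5]:
  i=0: ✗ (fails at j=1)
  i=1: ✗ (fails at j=2)
  i=2: ✗ (fails at j=3)
  i=3: ✗ (fails at j=4)
  i=4: ✗ (fails at j=5)
  i=5: ✗ (fails at j=6)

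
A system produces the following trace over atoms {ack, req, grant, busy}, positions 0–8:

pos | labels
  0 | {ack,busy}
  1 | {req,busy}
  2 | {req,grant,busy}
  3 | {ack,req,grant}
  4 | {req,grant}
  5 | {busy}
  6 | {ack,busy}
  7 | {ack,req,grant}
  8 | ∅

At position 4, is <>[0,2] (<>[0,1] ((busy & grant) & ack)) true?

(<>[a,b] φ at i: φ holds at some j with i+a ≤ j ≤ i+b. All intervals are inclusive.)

Check <>[0,1] ((busy & grant) & ack) at each j in [4,6]:
  j=4: fails (none in [4,5])
  j=5: fails (none in [5,6])
  j=6: fails (none in [6,7])
No position in the window satisfies it → formula fails.

No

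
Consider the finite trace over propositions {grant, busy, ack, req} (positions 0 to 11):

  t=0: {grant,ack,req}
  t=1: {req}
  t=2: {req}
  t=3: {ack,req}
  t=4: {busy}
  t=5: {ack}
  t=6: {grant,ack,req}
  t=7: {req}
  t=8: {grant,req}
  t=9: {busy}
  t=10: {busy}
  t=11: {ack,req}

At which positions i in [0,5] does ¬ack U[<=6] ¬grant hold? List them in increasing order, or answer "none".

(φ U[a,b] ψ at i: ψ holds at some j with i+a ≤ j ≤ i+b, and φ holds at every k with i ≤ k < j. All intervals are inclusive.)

Evaluate at each i in [0,5]:
  i=0: ✗ (lhs fails at k=0 before rhs at j=1)
  i=1: ✓ (rhs at j=1)
  i=2: ✓ (rhs at j=2)
  i=3: ✓ (rhs at j=3)
  i=4: ✓ (rhs at j=4)
  i=5: ✓ (rhs at j=5)

1, 2, 3, 4, 5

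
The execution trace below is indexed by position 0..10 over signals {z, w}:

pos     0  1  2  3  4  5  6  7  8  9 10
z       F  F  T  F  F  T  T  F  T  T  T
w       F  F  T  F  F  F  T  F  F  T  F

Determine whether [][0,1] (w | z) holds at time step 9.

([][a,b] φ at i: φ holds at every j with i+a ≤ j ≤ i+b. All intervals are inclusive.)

Check (w | z) at every j in [9,10]:
  j=9: true
  j=10: true
All positions satisfy it → formula holds.

True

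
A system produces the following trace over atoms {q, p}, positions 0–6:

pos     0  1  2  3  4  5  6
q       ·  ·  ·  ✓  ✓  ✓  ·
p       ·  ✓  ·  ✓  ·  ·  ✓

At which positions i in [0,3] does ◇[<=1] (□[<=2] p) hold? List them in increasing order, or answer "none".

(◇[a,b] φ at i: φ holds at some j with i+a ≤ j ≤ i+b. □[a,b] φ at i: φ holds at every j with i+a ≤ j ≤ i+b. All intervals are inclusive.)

Evaluate at each i in [0,3]:
  i=0: ✗ (none in [0,1])
  i=1: ✗ (none in [1,2])
  i=2: ✗ (none in [2,3])
  i=3: ✗ (none in [3,4])

none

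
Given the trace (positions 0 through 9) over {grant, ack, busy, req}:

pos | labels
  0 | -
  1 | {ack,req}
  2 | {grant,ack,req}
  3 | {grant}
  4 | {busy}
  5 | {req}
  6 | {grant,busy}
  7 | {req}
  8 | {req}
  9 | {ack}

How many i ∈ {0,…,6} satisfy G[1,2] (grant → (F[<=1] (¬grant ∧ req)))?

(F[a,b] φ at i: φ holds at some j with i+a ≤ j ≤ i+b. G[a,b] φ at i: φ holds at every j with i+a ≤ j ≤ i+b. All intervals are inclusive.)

Evaluate at each i in [0,6]:
  i=0: ✗ (fails at j=2)
  i=1: ✗ (fails at j=2)
  i=2: ✗ (fails at j=3)
  i=3: ✓ (all of [4,5])
  i=4: ✓ (all of [5,6])
  i=5: ✓ (all of [6,7])
  i=6: ✓ (all of [7,8])
Positions where it holds: {3, 4, 5, 6} → 4.

4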